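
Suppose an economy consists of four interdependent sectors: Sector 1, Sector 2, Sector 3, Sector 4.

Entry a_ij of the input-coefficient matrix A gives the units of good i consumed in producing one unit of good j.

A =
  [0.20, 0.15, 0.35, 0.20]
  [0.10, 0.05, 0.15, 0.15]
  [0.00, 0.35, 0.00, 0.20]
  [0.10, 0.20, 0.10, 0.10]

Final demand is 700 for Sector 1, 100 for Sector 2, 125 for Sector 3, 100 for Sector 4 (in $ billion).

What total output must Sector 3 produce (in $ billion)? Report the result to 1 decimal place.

x_3 = 310.6

I − A =
  [   0.80    -0.15    -0.35    -0.20]
  [  -0.10     0.95    -0.15    -0.15]
  [   0.00    -0.35     1.00    -0.20]
  [  -0.10    -0.20    -0.10     0.90]
Compute the cofactors C_ij = (−1)^(i+j)·(3×3 minor ij) of I−A; the adjugate is their transpose:
adj(I−A) = Cᵀ =
  [ 0.747500   0.303250   0.336250   0.291375]
  [ 0.106000   0.677000   0.155750   0.171000]
  [ 0.059750   0.280000   0.621250   0.198000]
  [ 0.113250   0.215250   0.141000   0.690750]
det(I−A) = Σ_j (I−A)_1j·C_1j = (0.80)(0.747500) + (-0.15)(0.106000) + (-0.35)(0.059750) + (-0.20)(0.113250) = 0.5385375
(I − A)⁻¹ = adj(I−A) / det(I−A) ≈
  [   1.3880     0.5631     0.6244     0.5410]
  [   0.1968     1.2571     0.2892     0.3175]
  [   0.1109     0.5199     1.1536     0.3677]
  [   0.2103     0.3997     0.2618     1.2826]
x = (I − A)⁻¹ d = adj(I−A)·d / det(I−A), with det(I−A) = 0.5385375:
  x_1 = (0.747500·700 + 0.303250·100 + 0.336250·125 + 0.291375·100) / 0.5385375 = 624.74375 / 0.5385375 ≈ 1160.1
  x_2 = (0.106000·700 + 0.677000·100 + 0.155750·125 + 0.171000·100) / 0.5385375 = 178.46875 / 0.5385375 ≈ 331.4
  x_3 = (0.059750·700 + 0.280000·100 + 0.621250·125 + 0.198000·100) / 0.5385375 = 167.28125 / 0.5385375 ≈ 310.6
  x_4 = (0.113250·700 + 0.215250·100 + 0.141000·125 + 0.690750·100) / 0.5385375 = 187.50 / 0.5385375 ≈ 348.2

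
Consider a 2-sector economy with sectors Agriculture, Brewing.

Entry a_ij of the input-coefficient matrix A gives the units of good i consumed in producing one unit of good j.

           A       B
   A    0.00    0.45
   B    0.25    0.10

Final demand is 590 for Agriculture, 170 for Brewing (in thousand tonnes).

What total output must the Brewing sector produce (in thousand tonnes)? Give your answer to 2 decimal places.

I − A =
  [   1.00    -0.45]
  [  -0.25     0.90]
det(I−A) = (1.00)(0.90) − (-0.45)(-0.25) = 0.7875
adj(I−A) = [[0.90, 0.45], [0.25, 1.00]]
(I − A)⁻¹ = adj(I−A) / det(I−A) ≈
  [   1.1429     0.5714]
  [   0.3175     1.2698]
x = (I − A)⁻¹ d = adj(I−A)·d / det(I−A), with det(I−A) = 0.7875:
  x_A = (0.90·590 + 0.45·170) / 0.7875 = 607.50 / 0.7875 ≈ 771.43
  x_B = (0.25·590 + 1.00·170) / 0.7875 = 317.50 / 0.7875 ≈ 403.17

x_B = 403.17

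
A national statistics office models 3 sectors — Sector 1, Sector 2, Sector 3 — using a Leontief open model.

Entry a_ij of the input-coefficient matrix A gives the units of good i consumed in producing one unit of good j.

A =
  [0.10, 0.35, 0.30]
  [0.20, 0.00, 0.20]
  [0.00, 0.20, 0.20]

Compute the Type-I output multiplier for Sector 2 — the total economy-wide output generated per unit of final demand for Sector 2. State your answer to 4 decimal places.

I − A =
  [   0.90    -0.35    -0.30]
  [  -0.20     1.00    -0.20]
  [   0.00    -0.20     0.80]
Cofactors of I−A, C_ij = (−1)^(i+j)·(minor ij) (rows/columns in the sector order above):
  C_11 = (1.00)(0.80) − (-0.20)(-0.20) = 0.7600
  C_12 = −[(-0.20)(0.80) − (-0.20)(0.00)] = 0.1600
  C_13 = (-0.20)(-0.20) − (1.00)(0.00) = 0.0400
  C_21 = −[(-0.35)(0.80) − (-0.30)(-0.20)] = 0.3400
  C_22 = (0.90)(0.80) − (-0.30)(0.00) = 0.7200
  C_23 = −[(0.90)(-0.20) − (-0.35)(0.00)] = 0.1800
  C_31 = (-0.35)(-0.20) − (-0.30)(1.00) = 0.3700
  C_32 = −[(0.90)(-0.20) − (-0.30)(-0.20)] = 0.2400
  C_33 = (0.90)(1.00) − (-0.35)(-0.20) = 0.8300
det(I−A) = Σ_j (I−A)_1j·C_1j = (0.90)(0.7600) + (-0.35)(0.1600) + (-0.30)(0.0400) = 0.6160
adj(I−A) = Cᵀ =
  [ 0.7600   0.3400   0.3700]
  [ 0.1600   0.7200   0.2400]
  [ 0.0400   0.1800   0.8300]
(I − A)⁻¹ = adj(I−A) / det(I−A) ≈
  [   1.23377     0.55195     0.60065]
  [   0.25974     1.16883     0.38961]
  [   0.06494     0.29221     1.34740]
The output multiplier for sector j is the column-j sum of the Leontief inverse (I − A)⁻¹ = adj(I−A) / det(I−A).
Column 2 of adj(I−A): (0.3400, 0.7200, 0.1800); det(I−A) = 0.6160.
m_2 = (0.3400 + 0.7200 + 0.1800) / 0.6160 = 1.24 / 0.6160 ≈ 2.0130.

m_2 = 2.0130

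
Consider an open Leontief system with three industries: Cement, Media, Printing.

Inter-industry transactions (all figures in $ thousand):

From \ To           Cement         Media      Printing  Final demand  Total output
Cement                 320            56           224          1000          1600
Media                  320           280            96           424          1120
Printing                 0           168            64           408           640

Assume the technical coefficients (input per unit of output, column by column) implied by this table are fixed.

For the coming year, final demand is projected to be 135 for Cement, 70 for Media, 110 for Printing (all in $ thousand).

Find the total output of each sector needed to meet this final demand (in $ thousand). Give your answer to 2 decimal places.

Technical coefficients a_ij = z_ij / X_j:
  a_CC = 320/1600 = 0.20, a_MC = 320/1600 = 0.20, a_PC = 0/1600 = 0.00
  a_CM = 56/1120 = 0.05, a_MM = 280/1120 = 0.25, a_PM = 168/1120 = 0.15
  a_CP = 224/640 = 0.35, a_MP = 96/640 = 0.15, a_PP = 64/640 = 0.10
I − A =
  [   0.80    -0.05    -0.35]
  [  -0.20     0.75    -0.15]
  [   0.00    -0.15     0.90]
Cofactors of I−A, C_ij = (−1)^(i+j)·(minor ij) (rows/columns in the sector order above):
  C_11 = (0.75)(0.90) − (-0.15)(-0.15) = 0.6525
  C_12 = −[(-0.20)(0.90) − (-0.15)(0.00)] = 0.1800
  C_13 = (-0.20)(-0.15) − (0.75)(0.00) = 0.0300
  C_21 = −[(-0.05)(0.90) − (-0.35)(-0.15)] = 0.0975
  C_22 = (0.80)(0.90) − (-0.35)(0.00) = 0.7200
  C_23 = −[(0.80)(-0.15) − (-0.05)(0.00)] = 0.1200
  C_31 = (-0.05)(-0.15) − (-0.35)(0.75) = 0.2700
  C_32 = −[(0.80)(-0.15) − (-0.35)(-0.20)] = 0.1900
  C_33 = (0.80)(0.75) − (-0.05)(-0.20) = 0.5900
det(I−A) = Σ_j (I−A)_1j·C_1j = (0.80)(0.6525) + (-0.05)(0.1800) + (-0.35)(0.0300) = 0.5025
adj(I−A) = Cᵀ =
  [ 0.6525   0.0975   0.2700]
  [ 0.1800   0.7200   0.1900]
  [ 0.0300   0.1200   0.5900]
(I − A)⁻¹ = adj(I−A) / det(I−A) ≈
  [   1.2985     0.1940     0.5373]
  [   0.3582     1.4328     0.3781]
  [   0.0597     0.2388     1.1741]
x = (I − A)⁻¹ d = adj(I−A)·d / det(I−A), with det(I−A) = 0.5025:
  x_C = (0.6525·135 + 0.0975·70 + 0.2700·110) / 0.5025 = 124.6125 / 0.5025 ≈ 247.99
  x_M = (0.1800·135 + 0.7200·70 + 0.1900·110) / 0.5025 = 95.60 / 0.5025 ≈ 190.25
  x_P = (0.0300·135 + 0.1200·70 + 0.5900·110) / 0.5025 = 77.35 / 0.5025 ≈ 153.93

x_C = 247.99, x_M = 190.25, x_P = 153.93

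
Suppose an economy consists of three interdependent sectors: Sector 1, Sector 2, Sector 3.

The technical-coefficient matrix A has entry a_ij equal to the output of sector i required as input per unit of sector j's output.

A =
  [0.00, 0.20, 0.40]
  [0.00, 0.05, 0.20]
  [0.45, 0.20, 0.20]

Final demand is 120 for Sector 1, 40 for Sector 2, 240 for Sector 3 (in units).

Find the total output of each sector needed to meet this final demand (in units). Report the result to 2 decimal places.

x_1 = 370.62, x_2 = 157.44, x_3 = 547.83

I − A =
  [   1.00    -0.20    -0.40]
  [   0.00     0.95    -0.20]
  [  -0.45    -0.20     0.80]
Cofactors of I−A, C_ij = (−1)^(i+j)·(minor ij) (rows/columns in the sector order above):
  C_11 = (0.95)(0.80) − (-0.20)(-0.20) = 0.7200
  C_12 = −[(0.00)(0.80) − (-0.20)(-0.45)] = 0.0900
  C_13 = (0.00)(-0.20) − (0.95)(-0.45) = 0.4275
  C_21 = −[(-0.20)(0.80) − (-0.40)(-0.20)] = 0.2400
  C_22 = (1.00)(0.80) − (-0.40)(-0.45) = 0.6200
  C_23 = −[(1.00)(-0.20) − (-0.20)(-0.45)] = 0.2900
  C_31 = (-0.20)(-0.20) − (-0.40)(0.95) = 0.4200
  C_32 = −[(1.00)(-0.20) − (-0.40)(0.00)] = 0.2000
  C_33 = (1.00)(0.95) − (-0.20)(0.00) = 0.9500
det(I−A) = Σ_j (I−A)_1j·C_1j = (1.00)(0.7200) + (-0.20)(0.0900) + (-0.40)(0.4275) = 0.5310
adj(I−A) = Cᵀ =
  [ 0.7200   0.2400   0.4200]
  [ 0.0900   0.6200   0.2000]
  [ 0.4275   0.2900   0.9500]
(I − A)⁻¹ = adj(I−A) / det(I−A) ≈
  [   1.3559     0.4520     0.7910]
  [   0.1695     1.1676     0.3766]
  [   0.8051     0.5461     1.7891]
x = (I − A)⁻¹ d = adj(I−A)·d / det(I−A), with det(I−A) = 0.5310:
  x_1 = (0.7200·120 + 0.2400·40 + 0.4200·240) / 0.5310 = 196.80 / 0.5310 ≈ 370.62
  x_2 = (0.0900·120 + 0.6200·40 + 0.2000·240) / 0.5310 = 83.60 / 0.5310 ≈ 157.44
  x_3 = (0.4275·120 + 0.2900·40 + 0.9500·240) / 0.5310 = 290.90 / 0.5310 ≈ 547.83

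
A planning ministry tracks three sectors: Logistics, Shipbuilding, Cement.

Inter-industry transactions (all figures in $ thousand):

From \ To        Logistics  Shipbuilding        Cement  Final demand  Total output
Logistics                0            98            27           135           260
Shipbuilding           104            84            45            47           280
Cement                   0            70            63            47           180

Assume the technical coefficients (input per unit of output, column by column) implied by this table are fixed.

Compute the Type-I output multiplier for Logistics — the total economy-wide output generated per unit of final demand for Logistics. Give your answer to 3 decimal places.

Technical coefficients a_ij = z_ij / X_j:
  a_11 = 0/260 = 0.00, a_21 = 104/260 = 0.40, a_31 = 0/260 = 0.00
  a_12 = 98/280 = 0.35, a_22 = 84/280 = 0.30, a_32 = 70/280 = 0.25
  a_13 = 27/180 = 0.15, a_23 = 45/180 = 0.25, a_33 = 63/180 = 0.35
I − A =
  [   1.00    -0.35    -0.15]
  [  -0.40     0.70    -0.25]
  [   0.00    -0.25     0.65]
Cofactors of I−A, C_ij = (−1)^(i+j)·(minor ij) (rows/columns in the sector order above):
  C_11 = (0.70)(0.65) − (-0.25)(-0.25) = 0.3925
  C_12 = −[(-0.40)(0.65) − (-0.25)(0.00)] = 0.2600
  C_13 = (-0.40)(-0.25) − (0.70)(0.00) = 0.1000
  C_21 = −[(-0.35)(0.65) − (-0.15)(-0.25)] = 0.2650
  C_22 = (1.00)(0.65) − (-0.15)(0.00) = 0.6500
  C_23 = −[(1.00)(-0.25) − (-0.35)(0.00)] = 0.2500
  C_31 = (-0.35)(-0.25) − (-0.15)(0.70) = 0.1925
  C_32 = −[(1.00)(-0.25) − (-0.15)(-0.40)] = 0.3100
  C_33 = (1.00)(0.70) − (-0.35)(-0.40) = 0.5600
det(I−A) = Σ_j (I−A)_1j·C_1j = (1.00)(0.3925) + (-0.35)(0.2600) + (-0.15)(0.1000) = 0.2865
adj(I−A) = Cᵀ =
  [ 0.3925   0.2650   0.1925]
  [ 0.2600   0.6500   0.3100]
  [ 0.1000   0.2500   0.5600]
(I − A)⁻¹ = adj(I−A) / det(I−A) ≈
  [   1.3700     0.9250     0.6719]
  [   0.9075     2.2688     1.0820]
  [   0.3490     0.8726     1.9546]
The output multiplier for sector j is the column-j sum of the Leontief inverse (I − A)⁻¹ = adj(I−A) / det(I−A).
Column 1 of adj(I−A): (0.3925, 0.2600, 0.1000); det(I−A) = 0.2865.
m_1 = (0.3925 + 0.2600 + 0.1000) / 0.2865 = 0.7525 / 0.2865 ≈ 2.627.

m_1 = 2.627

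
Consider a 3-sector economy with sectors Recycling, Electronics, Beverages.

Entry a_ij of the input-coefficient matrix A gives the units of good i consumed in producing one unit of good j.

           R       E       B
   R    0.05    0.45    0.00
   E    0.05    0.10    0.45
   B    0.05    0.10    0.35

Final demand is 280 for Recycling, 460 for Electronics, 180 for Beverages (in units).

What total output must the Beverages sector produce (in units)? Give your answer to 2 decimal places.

I − A =
  [   0.95    -0.45     0.00]
  [  -0.05     0.90    -0.45]
  [  -0.05    -0.10     0.65]
Cofactors of I−A, C_ij = (−1)^(i+j)·(minor ij) (rows/columns in the sector order above):
  C_11 = (0.90)(0.65) − (-0.45)(-0.10) = 0.5400
  C_12 = −[(-0.05)(0.65) − (-0.45)(-0.05)] = 0.0550
  C_13 = (-0.05)(-0.10) − (0.90)(-0.05) = 0.0500
  C_21 = −[(-0.45)(0.65) − (0.00)(-0.10)] = 0.2925
  C_22 = (0.95)(0.65) − (0.00)(-0.05) = 0.6175
  C_23 = −[(0.95)(-0.10) − (-0.45)(-0.05)] = 0.1175
  C_31 = (-0.45)(-0.45) − (0.00)(0.90) = 0.2025
  C_32 = −[(0.95)(-0.45) − (0.00)(-0.05)] = 0.4275
  C_33 = (0.95)(0.90) − (-0.45)(-0.05) = 0.8325
det(I−A) = Σ_j (I−A)_1j·C_1j = (0.95)(0.5400) + (-0.45)(0.0550) + (0.00)(0.0500) = 0.48825
adj(I−A) = Cᵀ =
  [ 0.5400   0.2925   0.2025]
  [ 0.0550   0.6175   0.4275]
  [ 0.0500   0.1175   0.8325]
(I − A)⁻¹ = adj(I−A) / det(I−A) ≈
  [   1.1060     0.5991     0.4147]
  [   0.1126     1.2647     0.8756]
  [   0.1024     0.2407     1.7051]
x = (I − A)⁻¹ d = adj(I−A)·d / det(I−A), with det(I−A) = 0.48825:
  x_R = (0.5400·280 + 0.2925·460 + 0.2025·180) / 0.48825 = 322.20 / 0.48825 ≈ 659.91
  x_E = (0.0550·280 + 0.6175·460 + 0.4275·180) / 0.48825 = 376.40 / 0.48825 ≈ 770.92
  x_B = (0.0500·280 + 0.1175·460 + 0.8325·180) / 0.48825 = 217.90 / 0.48825 ≈ 446.29

x_B = 446.29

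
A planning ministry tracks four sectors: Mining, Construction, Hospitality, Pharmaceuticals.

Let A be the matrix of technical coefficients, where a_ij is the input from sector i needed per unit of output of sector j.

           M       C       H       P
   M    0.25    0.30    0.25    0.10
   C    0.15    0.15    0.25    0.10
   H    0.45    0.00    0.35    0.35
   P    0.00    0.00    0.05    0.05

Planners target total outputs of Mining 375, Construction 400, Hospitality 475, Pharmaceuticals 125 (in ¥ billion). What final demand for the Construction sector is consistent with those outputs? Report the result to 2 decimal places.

d_C = 152.50

I − A =
  [   0.75    -0.30    -0.25    -0.10]
  [  -0.15     0.85    -0.25    -0.10]
  [  -0.45     0.00     0.65    -0.35]
  [   0.00     0.00    -0.05     0.95]
d = (I − A) x:
  d_M = (+0.75)·375 + (-0.30)·400 + (-0.25)·475 + (-0.10)·125 = 30.00
  d_C = (-0.15)·375 + (+0.85)·400 + (-0.25)·475 + (-0.10)·125 = 152.50
  d_H = (-0.45)·375 + (+0.00)·400 + (+0.65)·475 + (-0.35)·125 = 96.25
  d_P = (+0.00)·375 + (+0.00)·400 + (-0.05)·475 + (+0.95)·125 = 95.00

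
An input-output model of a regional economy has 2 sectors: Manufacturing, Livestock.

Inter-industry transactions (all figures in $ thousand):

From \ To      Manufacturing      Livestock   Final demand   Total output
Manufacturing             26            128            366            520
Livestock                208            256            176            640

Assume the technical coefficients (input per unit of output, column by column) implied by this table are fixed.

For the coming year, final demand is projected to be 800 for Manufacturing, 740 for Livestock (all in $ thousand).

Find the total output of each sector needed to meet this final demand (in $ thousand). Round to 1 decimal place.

Technical coefficients a_ij = z_ij / X_j:
  a_MM = 26/520 = 0.05, a_LM = 208/520 = 0.40
  a_ML = 128/640 = 0.20, a_LL = 256/640 = 0.40
I − A =
  [   0.95    -0.20]
  [  -0.40     0.60]
det(I−A) = (0.95)(0.60) − (-0.20)(-0.40) = 0.4900
adj(I−A) = [[0.60, 0.20], [0.40, 0.95]]
(I − A)⁻¹ = adj(I−A) / det(I−A) ≈
  [   1.2245     0.4082]
  [   0.8163     1.9388]
x = (I − A)⁻¹ d = adj(I−A)·d / det(I−A), with det(I−A) = 0.4900:
  x_M = (0.60·800 + 0.20·740) / 0.4900 = 628.00 / 0.4900 ≈ 1281.6
  x_L = (0.40·800 + 0.95·740) / 0.4900 = 1023.00 / 0.4900 ≈ 2087.8

x_M = 1281.6, x_L = 2087.8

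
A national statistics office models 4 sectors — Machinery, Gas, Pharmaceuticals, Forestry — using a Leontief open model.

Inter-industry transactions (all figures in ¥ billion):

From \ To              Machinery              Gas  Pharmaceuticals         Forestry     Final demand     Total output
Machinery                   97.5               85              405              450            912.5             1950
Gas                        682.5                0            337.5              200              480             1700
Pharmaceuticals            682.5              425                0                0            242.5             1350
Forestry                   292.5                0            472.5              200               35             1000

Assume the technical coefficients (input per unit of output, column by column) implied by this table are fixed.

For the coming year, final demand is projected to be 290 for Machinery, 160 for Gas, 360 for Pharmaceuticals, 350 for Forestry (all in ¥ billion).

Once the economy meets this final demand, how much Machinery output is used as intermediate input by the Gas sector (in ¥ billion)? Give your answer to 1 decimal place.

Technical coefficients a_ij = z_ij / X_j:
  a_MM = 97.5/1950 = 0.05, a_GM = 682.5/1950 = 0.35, a_PM = 682.5/1950 = 0.35, a_FM = 292.5/1950 = 0.15
  a_MG = 85/1700 = 0.05, a_GG = 0/1700 = 0.00, a_PG = 425/1700 = 0.25, a_FG = 0/1700 = 0.00
  a_MP = 405/1350 = 0.30, a_GP = 337.5/1350 = 0.25, a_PP = 0/1350 = 0.00, a_FP = 472.5/1350 = 0.35
  a_MF = 450/1000 = 0.45, a_GF = 200/1000 = 0.20, a_PF = 0/1000 = 0.00, a_FF = 200/1000 = 0.20
I − A =
  [   0.95    -0.05    -0.30    -0.45]
  [  -0.35     1.00    -0.25    -0.20]
  [  -0.35    -0.25     1.00     0.00]
  [  -0.15     0.00    -0.35     0.80]
Compute the cofactors C_ij = (−1)^(i+j)·(3×3 minor ij) of I−A; the adjugate is their transpose:
adj(I−A) = Cᵀ =
  [ 0.732500   0.139375   0.411000   0.446875]
  [ 0.404500   0.553375   0.387750   0.365875]
  [ 0.357500   0.187125   0.677000   0.247875]
  [ 0.293750   0.108000   0.373250   0.737500]
det(I−A) = Σ_j (I−A)_1j·C_1j = (0.95)(0.732500) + (-0.05)(0.404500) + (-0.30)(0.357500) + (-0.45)(0.293750) = 0.4362125
(I − A)⁻¹ = adj(I−A) / det(I−A) ≈
  [   1.6792     0.3195     0.9422     1.0244]
  [   0.9273     1.2686     0.8889     0.8388]
  [   0.8196     0.4290     1.5520     0.5682]
  [   0.6734     0.2476     0.8557     1.6907]
First solve x = (I − A)⁻¹ d = adj(I−A)·d / det(I−A); in particular x_G = (0.404500·290 + 0.553375·160 + 0.387750·360 + 0.365875·350) / 0.4362125 = 473.49125 / 0.4362125 ≈ 1085.460.
Intermediate flow from M to G: z_MG = a_MG · x_G = 0.05 × 473.49125 / 0.4362125 = 23.6745625 / 0.4362125 ≈ 54.3.

z_MG = 54.3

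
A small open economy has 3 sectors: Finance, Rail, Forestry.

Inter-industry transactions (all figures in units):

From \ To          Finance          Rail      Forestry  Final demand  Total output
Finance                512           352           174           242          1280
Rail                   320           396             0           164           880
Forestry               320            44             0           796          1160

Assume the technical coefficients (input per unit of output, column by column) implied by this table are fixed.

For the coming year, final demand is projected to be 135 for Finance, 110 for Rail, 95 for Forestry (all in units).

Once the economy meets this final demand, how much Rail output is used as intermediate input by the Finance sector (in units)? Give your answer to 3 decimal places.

z_21 = 152.907

Technical coefficients a_ij = z_ij / X_j:
  a_11 = 512/1280 = 0.40, a_21 = 320/1280 = 0.25, a_31 = 320/1280 = 0.25
  a_12 = 352/880 = 0.40, a_22 = 396/880 = 0.45, a_32 = 44/880 = 0.05
  a_13 = 174/1160 = 0.15, a_23 = 0/1160 = 0.00, a_33 = 0/1160 = 0.00
I − A =
  [   0.60    -0.40    -0.15]
  [  -0.25     0.55     0.00]
  [  -0.25    -0.05     1.00]
Cofactors of I−A, C_ij = (−1)^(i+j)·(minor ij) (rows/columns in the sector order above):
  C_11 = (0.55)(1.00) − (0.00)(-0.05) = 0.5500
  C_12 = −[(-0.25)(1.00) − (0.00)(-0.25)] = 0.2500
  C_13 = (-0.25)(-0.05) − (0.55)(-0.25) = 0.1500
  C_21 = −[(-0.40)(1.00) − (-0.15)(-0.05)] = 0.4075
  C_22 = (0.60)(1.00) − (-0.15)(-0.25) = 0.5625
  C_23 = −[(0.60)(-0.05) − (-0.40)(-0.25)] = 0.1300
  C_31 = (-0.40)(0.00) − (-0.15)(0.55) = 0.0825
  C_32 = −[(0.60)(0.00) − (-0.15)(-0.25)] = 0.0375
  C_33 = (0.60)(0.55) − (-0.40)(-0.25) = 0.2300
det(I−A) = Σ_j (I−A)_1j·C_1j = (0.60)(0.5500) + (-0.40)(0.2500) + (-0.15)(0.1500) = 0.2075
adj(I−A) = Cᵀ =
  [ 0.5500   0.4075   0.0825]
  [ 0.2500   0.5625   0.0375]
  [ 0.1500   0.1300   0.2300]
(I − A)⁻¹ = adj(I−A) / det(I−A) ≈
  [   2.6506     1.9639     0.3976]
  [   1.2048     2.7108     0.1807]
  [   0.7229     0.6265     1.1084]
First solve x = (I − A)⁻¹ d = adj(I−A)·d / det(I−A); in particular x_1 = (0.5500·135 + 0.4075·110 + 0.0825·95) / 0.2075 = 126.9125 / 0.2075 ≈ 611.62651.
Intermediate flow from 2 to 1: z_21 = a_21 · x_1 = 0.25 × 126.9125 / 0.2075 = 31.728125 / 0.2075 ≈ 152.907.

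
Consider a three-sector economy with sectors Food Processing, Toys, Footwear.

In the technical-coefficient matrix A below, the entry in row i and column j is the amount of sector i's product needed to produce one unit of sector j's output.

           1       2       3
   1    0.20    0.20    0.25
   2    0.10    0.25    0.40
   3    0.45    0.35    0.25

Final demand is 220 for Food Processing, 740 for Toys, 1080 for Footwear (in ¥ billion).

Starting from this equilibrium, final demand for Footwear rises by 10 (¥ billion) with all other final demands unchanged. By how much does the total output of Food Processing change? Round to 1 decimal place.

I − A =
  [   0.80    -0.20    -0.25]
  [  -0.10     0.75    -0.40]
  [  -0.45    -0.35     0.75]
Cofactors of I−A, C_ij = (−1)^(i+j)·(minor ij) (rows/columns in the sector order above):
  C_11 = (0.75)(0.75) − (-0.40)(-0.35) = 0.4225
  C_12 = −[(-0.10)(0.75) − (-0.40)(-0.45)] = 0.2550
  C_13 = (-0.10)(-0.35) − (0.75)(-0.45) = 0.3725
  C_21 = −[(-0.20)(0.75) − (-0.25)(-0.35)] = 0.2375
  C_22 = (0.80)(0.75) − (-0.25)(-0.45) = 0.4875
  C_23 = −[(0.80)(-0.35) − (-0.20)(-0.45)] = 0.3700
  C_31 = (-0.20)(-0.40) − (-0.25)(0.75) = 0.2675
  C_32 = −[(0.80)(-0.40) − (-0.25)(-0.10)] = 0.3450
  C_33 = (0.80)(0.75) − (-0.20)(-0.10) = 0.5800
det(I−A) = Σ_j (I−A)_1j·C_1j = (0.80)(0.4225) + (-0.20)(0.2550) + (-0.25)(0.3725) = 0.193875
adj(I−A) = Cᵀ =
  [ 0.4225   0.2375   0.2675]
  [ 0.2550   0.4875   0.3450]
  [ 0.3725   0.3700   0.5800]
(I − A)⁻¹ = adj(I−A) / det(I−A) ≈
  [   2.1792     1.2250     1.3798]
  [   1.3153     2.5145     1.7795]
  [   1.9213     1.9084     2.9916]
Δx = (I − A)⁻¹ Δd with Δd having +10 in the Footwear component and 0 elsewhere.
So Δx_1 = L_13 · (+10), where L_13 = adj(I−A)_13 / det(I−A) = 0.2675 / 0.193875.
Δx_1 = 0.2675 × (+10) / 0.193875 = 2.675 / 0.193875 ≈ 13.8.

Δx_1 = 13.8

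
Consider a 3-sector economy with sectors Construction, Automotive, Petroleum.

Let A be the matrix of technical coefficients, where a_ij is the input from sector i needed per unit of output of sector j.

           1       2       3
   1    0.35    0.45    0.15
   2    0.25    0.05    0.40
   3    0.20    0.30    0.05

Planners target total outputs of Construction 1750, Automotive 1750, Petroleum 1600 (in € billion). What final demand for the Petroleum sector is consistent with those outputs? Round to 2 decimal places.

I − A =
  [   0.65    -0.45    -0.15]
  [  -0.25     0.95    -0.40]
  [  -0.20    -0.30     0.95]
d = (I − A) x:
  d_1 = (+0.65)·1750 + (-0.45)·1750 + (-0.15)·1600 = 110.00
  d_2 = (-0.25)·1750 + (+0.95)·1750 + (-0.40)·1600 = 585.00
  d_3 = (-0.20)·1750 + (-0.30)·1750 + (+0.95)·1600 = 645.00

d_3 = 645.00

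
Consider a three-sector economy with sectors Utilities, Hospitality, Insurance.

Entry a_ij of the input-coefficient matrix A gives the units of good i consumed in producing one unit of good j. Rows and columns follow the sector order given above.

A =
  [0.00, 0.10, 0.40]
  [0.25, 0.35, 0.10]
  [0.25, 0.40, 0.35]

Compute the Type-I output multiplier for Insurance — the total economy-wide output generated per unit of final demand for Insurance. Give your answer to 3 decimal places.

I − A =
  [   1.00    -0.10    -0.40]
  [  -0.25     0.65    -0.10]
  [  -0.25    -0.40     0.65]
Cofactors of I−A, C_ij = (−1)^(i+j)·(minor ij) (rows/columns in the sector order above):
  C_11 = (0.65)(0.65) − (-0.10)(-0.40) = 0.3825
  C_12 = −[(-0.25)(0.65) − (-0.10)(-0.25)] = 0.1875
  C_13 = (-0.25)(-0.40) − (0.65)(-0.25) = 0.2625
  C_21 = −[(-0.10)(0.65) − (-0.40)(-0.40)] = 0.2250
  C_22 = (1.00)(0.65) − (-0.40)(-0.25) = 0.5500
  C_23 = −[(1.00)(-0.40) − (-0.10)(-0.25)] = 0.4250
  C_31 = (-0.10)(-0.10) − (-0.40)(0.65) = 0.2700
  C_32 = −[(1.00)(-0.10) − (-0.40)(-0.25)] = 0.2000
  C_33 = (1.00)(0.65) − (-0.10)(-0.25) = 0.6250
det(I−A) = Σ_j (I−A)_1j·C_1j = (1.00)(0.3825) + (-0.10)(0.1875) + (-0.40)(0.2625) = 0.25875
adj(I−A) = Cᵀ =
  [ 0.3825   0.2250   0.2700]
  [ 0.1875   0.5500   0.2000]
  [ 0.2625   0.4250   0.6250]
(I − A)⁻¹ = adj(I−A) / det(I−A) ≈
  [   1.4783     0.8696     1.0435]
  [   0.7246     2.1256     0.7729]
  [   1.0145     1.6425     2.4155]
The output multiplier for sector j is the column-j sum of the Leontief inverse (I − A)⁻¹ = adj(I−A) / det(I−A).
Column 3 of adj(I−A): (0.2700, 0.2000, 0.6250); det(I−A) = 0.25875.
m_3 = (0.2700 + 0.2000 + 0.6250) / 0.25875 = 1.095 / 0.25875 ≈ 4.232.

m_3 = 4.232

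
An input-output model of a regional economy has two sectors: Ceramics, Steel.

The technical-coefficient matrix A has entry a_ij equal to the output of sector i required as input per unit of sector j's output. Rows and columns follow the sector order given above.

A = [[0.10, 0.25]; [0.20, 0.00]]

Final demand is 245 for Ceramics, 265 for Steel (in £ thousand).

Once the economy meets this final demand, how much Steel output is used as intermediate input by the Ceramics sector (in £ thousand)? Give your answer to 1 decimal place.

z_SC = 73.2

I − A =
  [   0.90    -0.25]
  [  -0.20     1.00]
det(I−A) = (0.90)(1.00) − (-0.25)(-0.20) = 0.8500
adj(I−A) = [[1.00, 0.25], [0.20, 0.90]]
(I − A)⁻¹ = adj(I−A) / det(I−A) ≈
  [   1.1765     0.2941]
  [   0.2353     1.0588]
First solve x = (I − A)⁻¹ d = adj(I−A)·d / det(I−A); in particular x_C = (1.00·245 + 0.25·265) / 0.8500 = 311.25 / 0.8500 ≈ 366.176.
Intermediate flow from S to C: z_SC = a_SC · x_C = 0.20 × 311.25 / 0.8500 = 62.25 / 0.8500 ≈ 73.2.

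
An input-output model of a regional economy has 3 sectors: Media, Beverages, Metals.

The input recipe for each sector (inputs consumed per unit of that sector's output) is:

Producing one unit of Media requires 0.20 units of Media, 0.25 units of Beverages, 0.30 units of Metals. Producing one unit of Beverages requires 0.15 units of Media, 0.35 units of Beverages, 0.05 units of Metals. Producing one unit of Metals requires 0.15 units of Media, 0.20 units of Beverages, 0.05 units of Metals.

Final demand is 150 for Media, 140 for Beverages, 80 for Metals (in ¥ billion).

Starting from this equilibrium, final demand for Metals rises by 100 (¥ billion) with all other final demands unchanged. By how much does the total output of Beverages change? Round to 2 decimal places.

I − A =
  [   0.80    -0.15    -0.15]
  [  -0.25     0.65    -0.20]
  [  -0.30    -0.05     0.95]
Cofactors of I−A, C_ij = (−1)^(i+j)·(minor ij) (rows/columns in the sector order above):
  C_11 = (0.65)(0.95) − (-0.20)(-0.05) = 0.6075
  C_12 = −[(-0.25)(0.95) − (-0.20)(-0.30)] = 0.2975
  C_13 = (-0.25)(-0.05) − (0.65)(-0.30) = 0.2075
  C_21 = −[(-0.15)(0.95) − (-0.15)(-0.05)] = 0.1500
  C_22 = (0.80)(0.95) − (-0.15)(-0.30) = 0.7150
  C_23 = −[(0.80)(-0.05) − (-0.15)(-0.30)] = 0.0850
  C_31 = (-0.15)(-0.20) − (-0.15)(0.65) = 0.1275
  C_32 = −[(0.80)(-0.20) − (-0.15)(-0.25)] = 0.1975
  C_33 = (0.80)(0.65) − (-0.15)(-0.25) = 0.4825
det(I−A) = Σ_j (I−A)_1j·C_1j = (0.80)(0.6075) + (-0.15)(0.2975) + (-0.15)(0.2075) = 0.41025
adj(I−A) = Cᵀ =
  [ 0.6075   0.1500   0.1275]
  [ 0.2975   0.7150   0.1975]
  [ 0.2075   0.0850   0.4825]
(I − A)⁻¹ = adj(I−A) / det(I−A) ≈
  [   1.4808     0.3656     0.3108]
  [   0.7252     1.7428     0.4814]
  [   0.5058     0.2072     1.1761]
Δx = (I − A)⁻¹ Δd with Δd having +100 in the Metals component and 0 elsewhere.
So Δx_2 = L_23 · (+100), where L_23 = adj(I−A)_23 / det(I−A) = 0.1975 / 0.41025.
Δx_2 = 0.1975 × (+100) / 0.41025 = 19.75 / 0.41025 ≈ 48.14.

Δx_2 = 48.14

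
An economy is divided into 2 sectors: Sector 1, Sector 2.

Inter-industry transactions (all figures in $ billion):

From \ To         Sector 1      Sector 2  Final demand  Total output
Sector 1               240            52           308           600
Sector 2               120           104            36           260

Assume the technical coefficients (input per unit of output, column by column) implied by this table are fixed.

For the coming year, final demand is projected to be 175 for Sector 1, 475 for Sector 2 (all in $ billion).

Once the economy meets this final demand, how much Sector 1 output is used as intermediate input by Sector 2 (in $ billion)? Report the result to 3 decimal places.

Technical coefficients a_ij = z_ij / X_j:
  a_11 = 240/600 = 0.40, a_21 = 120/600 = 0.20
  a_12 = 52/260 = 0.20, a_22 = 104/260 = 0.40
I − A =
  [   0.60    -0.20]
  [  -0.20     0.60]
det(I−A) = (0.60)(0.60) − (-0.20)(-0.20) = 0.3200
adj(I−A) = [[0.60, 0.20], [0.20, 0.60]]
(I − A)⁻¹ = adj(I−A) / det(I−A) ≈
  [   1.8750     0.6250]
  [   0.6250     1.8750]
First solve x = (I − A)⁻¹ d = adj(I−A)·d / det(I−A); in particular x_2 = (0.20·175 + 0.60·475) / 0.3200 = 320.00 / 0.3200 = 1000.00000.
Intermediate flow from 1 to 2: z_12 = a_12 · x_2 = 0.20 × 320.00 / 0.3200 = 64.00 / 0.3200 = 200.000.

z_12 = 200.000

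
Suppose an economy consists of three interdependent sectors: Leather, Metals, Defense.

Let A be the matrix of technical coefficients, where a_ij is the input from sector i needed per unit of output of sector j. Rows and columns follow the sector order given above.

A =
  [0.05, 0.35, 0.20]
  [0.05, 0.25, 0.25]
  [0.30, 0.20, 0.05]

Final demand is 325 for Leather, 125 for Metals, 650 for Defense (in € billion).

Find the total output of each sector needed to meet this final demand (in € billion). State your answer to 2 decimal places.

I − A =
  [   0.95    -0.35    -0.20]
  [  -0.05     0.75    -0.25]
  [  -0.30    -0.20     0.95]
Cofactors of I−A, C_ij = (−1)^(i+j)·(minor ij) (rows/columns in the sector order above):
  C_11 = (0.75)(0.95) − (-0.25)(-0.20) = 0.6625
  C_12 = −[(-0.05)(0.95) − (-0.25)(-0.30)] = 0.1225
  C_13 = (-0.05)(-0.20) − (0.75)(-0.30) = 0.2350
  C_21 = −[(-0.35)(0.95) − (-0.20)(-0.20)] = 0.3725
  C_22 = (0.95)(0.95) − (-0.20)(-0.30) = 0.8425
  C_23 = −[(0.95)(-0.20) − (-0.35)(-0.30)] = 0.2950
  C_31 = (-0.35)(-0.25) − (-0.20)(0.75) = 0.2375
  C_32 = −[(0.95)(-0.25) − (-0.20)(-0.05)] = 0.2475
  C_33 = (0.95)(0.75) − (-0.35)(-0.05) = 0.6950
det(I−A) = Σ_j (I−A)_1j·C_1j = (0.95)(0.6625) + (-0.35)(0.1225) + (-0.20)(0.2350) = 0.5395
adj(I−A) = Cᵀ =
  [ 0.6625   0.3725   0.2375]
  [ 0.1225   0.8425   0.2475]
  [ 0.2350   0.2950   0.6950]
(I − A)⁻¹ = adj(I−A) / det(I−A) ≈
  [   1.2280     0.6905     0.4402]
  [   0.2271     1.5616     0.4588]
  [   0.4356     0.5468     1.2882]
x = (I − A)⁻¹ d = adj(I−A)·d / det(I−A), with det(I−A) = 0.5395:
  x_1 = (0.6625·325 + 0.3725·125 + 0.2375·650) / 0.5395 = 416.25 / 0.5395 ≈ 771.55
  x_2 = (0.1225·325 + 0.8425·125 + 0.2475·650) / 0.5395 = 306.00 / 0.5395 ≈ 567.19
  x_3 = (0.2350·325 + 0.2950·125 + 0.6950·650) / 0.5395 = 565.00 / 0.5395 ≈ 1047.27

x_1 = 771.55, x_2 = 567.19, x_3 = 1047.27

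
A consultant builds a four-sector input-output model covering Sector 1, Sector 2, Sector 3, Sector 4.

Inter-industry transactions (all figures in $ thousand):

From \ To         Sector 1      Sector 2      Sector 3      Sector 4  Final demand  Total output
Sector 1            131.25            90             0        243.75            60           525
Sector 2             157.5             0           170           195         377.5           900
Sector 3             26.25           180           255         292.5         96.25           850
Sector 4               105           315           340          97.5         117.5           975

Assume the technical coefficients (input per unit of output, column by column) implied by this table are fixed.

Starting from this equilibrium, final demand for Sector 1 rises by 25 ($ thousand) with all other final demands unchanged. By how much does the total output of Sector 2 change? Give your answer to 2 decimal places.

Technical coefficients a_ij = z_ij / X_j:
  a_11 = 131.25/525 = 0.25, a_21 = 157.5/525 = 0.30, a_31 = 26.25/525 = 0.05, a_41 = 105/525 = 0.20
  a_12 = 90/900 = 0.10, a_22 = 0/900 = 0.00, a_32 = 180/900 = 0.20, a_42 = 315/900 = 0.35
  a_13 = 0/850 = 0.00, a_23 = 170/850 = 0.20, a_33 = 255/850 = 0.30, a_43 = 340/850 = 0.40
  a_14 = 243.75/975 = 0.25, a_24 = 195/975 = 0.20, a_34 = 292.5/975 = 0.30, a_44 = 97.5/975 = 0.10
I − A =
  [   0.75    -0.10     0.00    -0.25]
  [  -0.30     1.00    -0.20    -0.20]
  [  -0.05    -0.20     0.70    -0.30]
  [  -0.20    -0.35    -0.40     0.90]
Compute the cofactors C_ij = (−1)^(i+j)·(3×3 minor ij) of I−A; the adjugate is their transpose:
adj(I−A) = Cᵀ =
  [ 0.388000   0.132250   0.143500   0.185000]
  [ 0.206000   0.342500   0.215000   0.205000]
  [ 0.195000   0.218625   0.515250   0.274500]
  [ 0.253000   0.259750   0.344500   0.473000]
det(I−A) = Σ_j (I−A)_1j·C_1j = (0.75)(0.388000) + (-0.10)(0.206000) + (0.00)(0.195000) + (-0.25)(0.253000) = 0.20715
(I − A)⁻¹ = adj(I−A) / det(I−A) ≈
  [   1.8730     0.6384     0.6927     0.8931]
  [   0.9944     1.6534     1.0379     0.9896]
  [   0.9413     1.0554     2.4873     1.3251]
  [   1.2213     1.2539     1.6630     2.2834]
Δx = (I − A)⁻¹ Δd with Δd having +25 in the Sector 1 component and 0 elsewhere.
So Δx_2 = L_21 · (+25), where L_21 = adj(I−A)_21 / det(I−A) = 0.206000 / 0.20715.
Δx_2 = 0.206000 × (+25) / 0.20715 = 5.15 / 0.20715 ≈ 24.86.

Δx_2 = 24.86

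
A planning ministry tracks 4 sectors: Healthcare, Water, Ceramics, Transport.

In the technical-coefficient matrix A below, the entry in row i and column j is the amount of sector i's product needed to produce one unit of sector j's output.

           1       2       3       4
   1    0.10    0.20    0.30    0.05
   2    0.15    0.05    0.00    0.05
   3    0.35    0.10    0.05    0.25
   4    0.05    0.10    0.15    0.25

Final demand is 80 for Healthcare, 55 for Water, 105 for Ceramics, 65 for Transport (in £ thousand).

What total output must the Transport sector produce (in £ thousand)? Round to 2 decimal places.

I − A =
  [   0.90    -0.20    -0.30    -0.05]
  [  -0.15     0.95     0.00    -0.05]
  [  -0.35    -0.10     0.95    -0.25]
  [  -0.05    -0.10    -0.15     0.75]
Compute the cofactors C_ij = (−1)^(i+j)·(3×3 minor ij) of I−A; the adjugate is their transpose:
adj(I−A) = Cᵀ =
  [ 0.635750   0.170500   0.220875   0.127375]
  [ 0.106250   0.520000   0.042375   0.055875]
  [ 0.274750   0.146500   0.610625   0.231625]
  [ 0.111500   0.110000   0.142500   0.679500]
det(I−A) = Σ_j (I−A)_1j·C_1j = (0.90)(0.635750) + (-0.20)(0.106250) + (-0.30)(0.274750) + (-0.05)(0.111500) = 0.462925
(I − A)⁻¹ = adj(I−A) / det(I−A) ≈
  [   1.3733     0.3683     0.4771     0.2752]
  [   0.2295     1.1233     0.0915     0.1207]
  [   0.5935     0.3165     1.3191     0.5004]
  [   0.2409     0.2376     0.3078     1.4678]
x = (I − A)⁻¹ d = adj(I−A)·d / det(I−A), with det(I−A) = 0.462925:
  x_1 = (0.635750·80 + 0.170500·55 + 0.220875·105 + 0.127375·65) / 0.462925 = 91.70875 / 0.462925 ≈ 198.11
  x_2 = (0.106250·80 + 0.520000·55 + 0.042375·105 + 0.055875·65) / 0.462925 = 45.18125 / 0.462925 ≈ 97.60
  x_3 = (0.274750·80 + 0.146500·55 + 0.610625·105 + 0.231625·65) / 0.462925 = 109.20875 / 0.462925 ≈ 235.91
  x_4 = (0.111500·80 + 0.110000·55 + 0.142500·105 + 0.679500·65) / 0.462925 = 74.10 / 0.462925 ≈ 160.07

x_4 = 160.07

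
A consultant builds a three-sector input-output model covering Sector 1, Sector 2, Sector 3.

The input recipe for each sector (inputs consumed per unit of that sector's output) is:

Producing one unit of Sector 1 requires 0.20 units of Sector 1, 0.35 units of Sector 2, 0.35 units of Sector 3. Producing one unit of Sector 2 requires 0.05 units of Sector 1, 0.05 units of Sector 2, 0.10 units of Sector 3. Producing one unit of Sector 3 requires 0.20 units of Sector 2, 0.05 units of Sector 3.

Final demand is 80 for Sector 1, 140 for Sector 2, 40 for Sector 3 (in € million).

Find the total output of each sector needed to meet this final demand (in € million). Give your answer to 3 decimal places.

x_1 = 113.213, x_2 = 211.409, x_3 = 106.069

I − A =
  [   0.80    -0.05     0.00]
  [  -0.35     0.95    -0.20]
  [  -0.35    -0.10     0.95]
Cofactors of I−A, C_ij = (−1)^(i+j)·(minor ij) (rows/columns in the sector order above):
  C_11 = (0.95)(0.95) − (-0.20)(-0.10) = 0.8825
  C_12 = −[(-0.35)(0.95) − (-0.20)(-0.35)] = 0.4025
  C_13 = (-0.35)(-0.10) − (0.95)(-0.35) = 0.3675
  C_21 = −[(-0.05)(0.95) − (0.00)(-0.10)] = 0.0475
  C_22 = (0.80)(0.95) − (0.00)(-0.35) = 0.7600
  C_23 = −[(0.80)(-0.10) − (-0.05)(-0.35)] = 0.0975
  C_31 = (-0.05)(-0.20) − (0.00)(0.95) = 0.0100
  C_32 = −[(0.80)(-0.20) − (0.00)(-0.35)] = 0.1600
  C_33 = (0.80)(0.95) − (-0.05)(-0.35) = 0.7425
det(I−A) = Σ_j (I−A)_1j·C_1j = (0.80)(0.8825) + (-0.05)(0.4025) + (0.00)(0.3675) = 0.685875
adj(I−A) = Cᵀ =
  [ 0.8825   0.0475   0.0100]
  [ 0.4025   0.7600   0.1600]
  [ 0.3675   0.0975   0.7425]
(I − A)⁻¹ = adj(I−A) / det(I−A) ≈
  [   1.2867     0.0693     0.0146]
  [   0.5868     1.1081     0.2333]
  [   0.5358     0.1422     1.0826]
x = (I − A)⁻¹ d = adj(I−A)·d / det(I−A), with det(I−A) = 0.685875:
  x_1 = (0.8825·80 + 0.0475·140 + 0.0100·40) / 0.685875 = 77.65 / 0.685875 ≈ 113.213
  x_2 = (0.4025·80 + 0.7600·140 + 0.1600·40) / 0.685875 = 145.00 / 0.685875 ≈ 211.409
  x_3 = (0.3675·80 + 0.0975·140 + 0.7425·40) / 0.685875 = 72.75 / 0.685875 ≈ 106.069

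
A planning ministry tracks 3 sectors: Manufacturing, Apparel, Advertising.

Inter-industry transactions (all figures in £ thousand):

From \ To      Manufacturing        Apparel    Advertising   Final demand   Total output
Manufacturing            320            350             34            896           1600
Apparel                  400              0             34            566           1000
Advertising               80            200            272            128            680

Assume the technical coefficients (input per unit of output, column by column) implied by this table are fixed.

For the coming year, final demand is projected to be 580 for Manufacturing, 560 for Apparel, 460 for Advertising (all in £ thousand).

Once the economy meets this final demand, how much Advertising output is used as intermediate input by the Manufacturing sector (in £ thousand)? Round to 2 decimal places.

Technical coefficients a_ij = z_ij / X_j:
  a_11 = 320/1600 = 0.20, a_21 = 400/1600 = 0.25, a_31 = 80/1600 = 0.05
  a_12 = 350/1000 = 0.35, a_22 = 0/1000 = 0.00, a_32 = 200/1000 = 0.20
  a_13 = 34/680 = 0.05, a_23 = 34/680 = 0.05, a_33 = 272/680 = 0.40
I − A =
  [   0.80    -0.35    -0.05]
  [  -0.25     1.00    -0.05]
  [  -0.05    -0.20     0.60]
Cofactors of I−A, C_ij = (−1)^(i+j)·(minor ij) (rows/columns in the sector order above):
  C_11 = (1.00)(0.60) − (-0.05)(-0.20) = 0.5900
  C_12 = −[(-0.25)(0.60) − (-0.05)(-0.05)] = 0.1525
  C_13 = (-0.25)(-0.20) − (1.00)(-0.05) = 0.1000
  C_21 = −[(-0.35)(0.60) − (-0.05)(-0.20)] = 0.2200
  C_22 = (0.80)(0.60) − (-0.05)(-0.05) = 0.4775
  C_23 = −[(0.80)(-0.20) − (-0.35)(-0.05)] = 0.1775
  C_31 = (-0.35)(-0.05) − (-0.05)(1.00) = 0.0675
  C_32 = −[(0.80)(-0.05) − (-0.05)(-0.25)] = 0.0525
  C_33 = (0.80)(1.00) − (-0.35)(-0.25) = 0.7125
det(I−A) = Σ_j (I−A)_1j·C_1j = (0.80)(0.5900) + (-0.35)(0.1525) + (-0.05)(0.1000) = 0.413625
adj(I−A) = Cᵀ =
  [ 0.5900   0.2200   0.0675]
  [ 0.1525   0.4775   0.0525]
  [ 0.1000   0.1775   0.7125]
(I − A)⁻¹ = adj(I−A) / det(I−A) ≈
  [   1.4264     0.5319     0.1632]
  [   0.3687     1.1544     0.1269]
  [   0.2418     0.4291     1.7226]
First solve x = (I − A)⁻¹ d = adj(I−A)·d / det(I−A); in particular x_1 = (0.5900·580 + 0.2200·560 + 0.0675·460) / 0.413625 = 496.45 / 0.413625 ≈ 1200.2418.
Intermediate flow from 3 to 1: z_31 = a_31 · x_1 = 0.05 × 496.45 / 0.413625 = 24.8225 / 0.413625 ≈ 60.01.

z_31 = 60.01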